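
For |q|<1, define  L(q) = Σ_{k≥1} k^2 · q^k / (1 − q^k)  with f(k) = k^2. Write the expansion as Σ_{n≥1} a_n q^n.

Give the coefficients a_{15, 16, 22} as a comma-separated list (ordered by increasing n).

260, 341, 610

n=15: 1·15 3·5 5·3 15·1  f→[1+9+25+225]=260
d|16:{1,2,4,8,16}  Σf=1+4+16+64+256=341
[q^22] f(22)=484,f(11)=121,f(2)=4,f(1)=1 ⇒ 610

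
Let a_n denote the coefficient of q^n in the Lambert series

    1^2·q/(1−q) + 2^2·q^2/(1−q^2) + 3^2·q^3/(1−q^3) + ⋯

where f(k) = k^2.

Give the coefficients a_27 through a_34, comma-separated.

820, 1050, 842, 1300, 962, 1365, 1220, 1450

q^27  k|27↦f(k): 27:729 9:81 3:9 1:1  a_27=820
d|28:{28,14,7,4,2,1}  Σf=784+196+49+16+4+1=1050
d|29:{29,1}  Σf=841+1=842
q^30  k|30↦f(k): 30:900 15:225 10:100 6:36 5:25 3:9 2:4 1:1  a_30=1300
q^31  k|31↦f(k): 31:961 1:1  a_31=962
q^32  k|32↦f(k): 32:1024 16:256 8:64 4:16 2:4 1:1  a_32=1365
n=33: 1·33 3·11 11·3 33·1  f→[1+9+121+1089]=1220
n=34: 34·1 17·2 2·17 1·34  f→[1156+289+4+1]=1450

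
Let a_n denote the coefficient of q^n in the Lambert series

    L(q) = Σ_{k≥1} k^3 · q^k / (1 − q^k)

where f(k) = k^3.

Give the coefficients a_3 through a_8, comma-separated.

n=3: 3·1 1·3  f→[27+1]=28
n=4: 4·1 2·2 1·4  f→[64+8+1]=73
d|5:{5,1}  Σf=125+1=126
q^6  k|6↦f(k): 6:216 3:27 2:8 1:1  a_6=252
q^7  k|7↦f(k): 7:343 1:1  a_7=344
[q^8] f(1)=1,f(2)=8,f(4)=64,f(8)=512 ⇒ 585

28, 73, 126, 252, 344, 585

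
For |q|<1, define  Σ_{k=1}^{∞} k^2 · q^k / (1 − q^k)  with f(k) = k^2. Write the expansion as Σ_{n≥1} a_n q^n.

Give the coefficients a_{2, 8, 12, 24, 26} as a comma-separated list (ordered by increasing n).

q^2  k|2↦f(k): 1:1 2:4  a_2=5
q^8  k|8↦f(k): 1:1 2:4 4:16 8:64  a_8=85
d|12:{1,2,3,4,6,12}  Σf=1+4+9+16+36+144=210
d|24:{24,12,8,6,4,3,2,1}  Σf=576+144+64+36+16+9+4+1=850
n=26: 26·1 13·2 2·13 1·26  f→[676+169+4+1]=850

5, 85, 210, 850, 850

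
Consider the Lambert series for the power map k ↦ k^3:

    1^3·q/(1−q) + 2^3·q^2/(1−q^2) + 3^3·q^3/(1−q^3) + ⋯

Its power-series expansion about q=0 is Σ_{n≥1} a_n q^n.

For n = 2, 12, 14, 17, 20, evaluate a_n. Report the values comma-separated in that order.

9, 2044, 3096, 4914, 9198

n=2: 1·2 2·1  f→[1+8]=9
n=12: 12·1 6·2 4·3 3·4 2·6 1·12  f→[1728+216+64+27+8+1]=2044
d|14:{14,7,2,1}  Σf=2744+343+8+1=3096
[q^17] f(17)=4913,f(1)=1 ⇒ 4914
d|20:{1,2,4,5,10,20}  Σf=1+8+64+125+1000+8000=9198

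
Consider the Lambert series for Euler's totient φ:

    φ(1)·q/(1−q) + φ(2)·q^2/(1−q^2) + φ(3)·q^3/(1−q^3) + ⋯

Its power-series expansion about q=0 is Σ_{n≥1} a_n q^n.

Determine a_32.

d|32:{1,2,4,8,16,32}  Σφ=1+1+2+4+8+16=32

a_32 = 32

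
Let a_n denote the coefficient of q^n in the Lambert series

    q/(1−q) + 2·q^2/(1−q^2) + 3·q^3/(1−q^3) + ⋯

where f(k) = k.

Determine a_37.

a_37 = 38

d|37:{1,37}  Σf=1+37=38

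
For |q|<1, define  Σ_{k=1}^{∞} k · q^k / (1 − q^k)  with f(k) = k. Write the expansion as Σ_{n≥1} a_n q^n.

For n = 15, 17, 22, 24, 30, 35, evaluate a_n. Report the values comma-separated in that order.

q^15  k|15↦f(k): 1:1 3:3 5:5 15:15  a_15=24
[q^17] f(1)=1,f(17)=17 ⇒ 18
q^22  k|22↦f(k): 1:1 2:2 11:11 22:22  a_22=36
[q^24] f(24)=24,f(12)=12,f(8)=8,f(6)=6,f(4)=4,f(3)=3,f(2)=2,f(1)=1 ⇒ 60
d|30:{30,15,10,6,5,3,2,1}  Σf=30+15+10+6+5+3+2+1=72
d|35:{1,5,7,35}  Σf=1+5+7+35=48

24, 18, 36, 60, 72, 48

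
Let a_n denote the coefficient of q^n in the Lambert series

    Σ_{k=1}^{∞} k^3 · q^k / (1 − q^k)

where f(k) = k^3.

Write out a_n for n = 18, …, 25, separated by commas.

6813, 6860, 9198, 9632, 11988, 12168, 16380, 15751

d|18:{18,9,6,3,2,1}  Σf=5832+729+216+27+8+1=6813
[q^19] f(1)=1,f(19)=6859 ⇒ 6860
d|20:{20,10,5,4,2,1}  Σf=8000+1000+125+64+8+1=9198
n=21: 1·21 3·7 7·3 21·1  f→[1+27+343+9261]=9632
[q^22] f(22)=10648,f(11)=1331,f(2)=8,f(1)=1 ⇒ 11988
d|23:{23,1}  Σf=12167+1=12168
q^24  k|24↦f(k): 24:13824 12:1728 8:512 6:216 4:64 3:27 2:8 1:1  a_24=16380
[q^25] f(1)=1,f(5)=125,f(25)=15625 ⇒ 15751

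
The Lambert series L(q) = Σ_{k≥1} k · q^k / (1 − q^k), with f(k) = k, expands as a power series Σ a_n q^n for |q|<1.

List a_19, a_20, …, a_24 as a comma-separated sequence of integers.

[q^19] f(1)=1,f(19)=19 ⇒ 20
q^20  k|20↦f(k): 20:20 10:10 5:5 4:4 2:2 1:1  a_20=42
[q^21] f(1)=1,f(3)=3,f(7)=7,f(21)=21 ⇒ 32
d|22:{22,11,2,1}  Σf=22+11+2+1=36
q^23  k|23↦f(k): 23:23 1:1  a_23=24
n=24: 1·24 2·12 3·8 4·6 6·4 8·3 12·2 24·1  f→[1+2+3+4+6+8+12+24]=60

20, 42, 32, 36, 24, 60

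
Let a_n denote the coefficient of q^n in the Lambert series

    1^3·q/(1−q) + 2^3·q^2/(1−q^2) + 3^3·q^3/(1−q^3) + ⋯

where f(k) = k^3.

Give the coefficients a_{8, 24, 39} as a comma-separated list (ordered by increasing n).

q^8  k|8↦f(k): 1:1 2:8 4:64 8:512  a_8=585
n=24: 24·1 12·2 8·3 6·4 4·6 3·8 2·12 1·24  f→[13824+1728+512+216+64+27+8+1]=16380
n=39: 39·1 13·3 3·13 1·39  f→[59319+2197+27+1]=61544

585, 16380, 61544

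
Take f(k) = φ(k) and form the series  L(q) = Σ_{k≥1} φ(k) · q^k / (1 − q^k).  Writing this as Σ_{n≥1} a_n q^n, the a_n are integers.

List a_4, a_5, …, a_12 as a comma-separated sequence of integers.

n=4: 4·1 2·2 1·4  φ→[2+1+1]=4
d|5:{5,1}  Σφ=4+1=5
[q^6] φ(1)=1,φ(2)=1,φ(3)=2,φ(6)=2 ⇒ 6
n=7: 7·1 1·7  φ→[6+1]=7
[q^8] φ(8)=4,φ(4)=2,φ(2)=1,φ(1)=1 ⇒ 8
[q^9] φ(9)=6,φ(3)=2,φ(1)=1 ⇒ 9
n=10: 10·1 5·2 2·5 1·10  φ→[4+4+1+1]=10
n=11: 11·1 1·11  φ→[10+1]=11
d|12:{1,2,3,4,6,12}  Σφ=1+1+2+2+2+4=12

4, 5, 6, 7, 8, 9, 10, 11, 12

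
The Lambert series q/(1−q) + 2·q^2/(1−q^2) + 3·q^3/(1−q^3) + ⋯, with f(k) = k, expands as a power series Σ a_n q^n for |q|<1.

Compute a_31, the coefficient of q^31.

a_31 = 32

q^31  k|31↦f(k): 1:1 31:31  a_31=32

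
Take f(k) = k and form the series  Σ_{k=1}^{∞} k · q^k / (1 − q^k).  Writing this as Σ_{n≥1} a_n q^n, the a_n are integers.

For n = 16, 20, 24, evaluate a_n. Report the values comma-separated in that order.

[q^16] f(16)=16,f(8)=8,f(4)=4,f(2)=2,f(1)=1 ⇒ 31
[q^20] f(20)=20,f(10)=10,f(5)=5,f(4)=4,f(2)=2,f(1)=1 ⇒ 42
n=24: 1·24 2·12 3·8 4·6 6·4 8·3 12·2 24·1  f→[1+2+3+4+6+8+12+24]=60

31, 42, 60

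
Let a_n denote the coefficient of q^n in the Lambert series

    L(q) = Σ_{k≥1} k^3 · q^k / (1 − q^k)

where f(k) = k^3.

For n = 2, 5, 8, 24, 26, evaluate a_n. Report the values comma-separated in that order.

q^2  k|2↦f(k): 2:8 1:1  a_2=9
n=5: 1·5 5·1  f→[1+125]=126
d|8:{8,4,2,1}  Σf=512+64+8+1=585
d|24:{24,12,8,6,4,3,2,1}  Σf=13824+1728+512+216+64+27+8+1=16380
q^26  k|26↦f(k): 26:17576 13:2197 2:8 1:1  a_26=19782

9, 126, 585, 16380, 19782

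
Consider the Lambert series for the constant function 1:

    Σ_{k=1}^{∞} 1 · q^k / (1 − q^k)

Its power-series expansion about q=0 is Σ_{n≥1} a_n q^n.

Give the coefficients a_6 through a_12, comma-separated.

4, 2, 4, 3, 4, 2, 6

d|6:{1,2,3,6}  Σf=1+1+1+1=4
n=7: 7·1 1·7  f→[1+1]=2
[q^8] f(8)=1,f(4)=1,f(2)=1,f(1)=1 ⇒ 4
d|9:{1,3,9}  Σf=1+1+1=3
d|10:{1,2,5,10}  Σf=1+1+1+1=4
d|11:{1,11}  Σf=1+1=2
d|12:{12,6,4,3,2,1}  Σf=1+1+1+1+1+1=6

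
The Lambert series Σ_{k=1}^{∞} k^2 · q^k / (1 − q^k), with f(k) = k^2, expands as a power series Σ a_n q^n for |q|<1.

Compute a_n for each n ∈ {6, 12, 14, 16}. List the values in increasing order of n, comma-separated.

q^6  k|6↦f(k): 1:1 2:4 3:9 6:36  a_6=50
[q^12] f(1)=1,f(2)=4,f(3)=9,f(4)=16,f(6)=36,f(12)=144 ⇒ 210
[q^14] f(1)=1,f(2)=4,f(7)=49,f(14)=196 ⇒ 250
[q^16] f(1)=1,f(2)=4,f(4)=16,f(8)=64,f(16)=256 ⇒ 341

50, 210, 250, 341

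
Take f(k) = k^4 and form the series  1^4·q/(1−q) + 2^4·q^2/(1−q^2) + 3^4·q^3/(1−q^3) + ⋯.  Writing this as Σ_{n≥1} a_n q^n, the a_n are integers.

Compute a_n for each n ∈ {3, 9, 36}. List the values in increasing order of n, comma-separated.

q^3  k|3↦f(k): 3:81 1:1  a_3=82
q^9  k|9↦f(k): 1:1 3:81 9:6561  a_9=6643
q^36  k|36↦f(k): 36:1679616 18:104976 12:20736 9:6561 6:1296 4:256 3:81 2:16 1:1  a_36=1813539

82, 6643, 1813539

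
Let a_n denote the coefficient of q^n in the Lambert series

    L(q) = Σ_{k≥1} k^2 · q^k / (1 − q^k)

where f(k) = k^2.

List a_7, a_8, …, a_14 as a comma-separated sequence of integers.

n=7: 7·1 1·7  f→[49+1]=50
q^8  k|8↦f(k): 8:64 4:16 2:4 1:1  a_8=85
q^9  k|9↦f(k): 9:81 3:9 1:1  a_9=91
n=10: 10·1 5·2 2·5 1·10  f→[100+25+4+1]=130
[q^11] f(11)=121,f(1)=1 ⇒ 122
d|12:{12,6,4,3,2,1}  Σf=144+36+16+9+4+1=210
[q^13] f(13)=169,f(1)=1 ⇒ 170
n=14: 1·14 2·7 7·2 14·1  f→[1+4+49+196]=250

50, 85, 91, 130, 122, 210, 170, 250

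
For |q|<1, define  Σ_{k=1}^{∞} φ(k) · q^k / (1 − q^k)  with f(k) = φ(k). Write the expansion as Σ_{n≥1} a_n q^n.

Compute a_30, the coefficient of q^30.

n=30: 1·30 2·15 3·10 5·6 6·5 10·3 15·2 30·1  φ→[1+1+2+4+2+4+8+8]=30

a_30 = 30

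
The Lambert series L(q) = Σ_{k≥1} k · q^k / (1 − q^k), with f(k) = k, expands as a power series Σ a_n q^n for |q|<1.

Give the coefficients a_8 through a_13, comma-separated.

15, 13, 18, 12, 28, 14

d|8:{1,2,4,8}  Σf=1+2+4+8=15
q^9  k|9↦f(k): 1:1 3:3 9:9  a_9=13
d|10:{10,5,2,1}  Σf=10+5+2+1=18
n=11: 1·11 11·1  f→[1+11]=12
[q^12] f(1)=1,f(2)=2,f(3)=3,f(4)=4,f(6)=6,f(12)=12 ⇒ 28
q^13  k|13↦f(k): 13:13 1:1  a_13=14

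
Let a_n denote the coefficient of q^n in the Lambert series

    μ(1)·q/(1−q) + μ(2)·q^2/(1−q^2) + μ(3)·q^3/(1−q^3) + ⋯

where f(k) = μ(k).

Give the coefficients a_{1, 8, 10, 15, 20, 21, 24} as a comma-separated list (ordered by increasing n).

1, 0, 0, 0, 0, 0, 0

q^1  k|1↦μ(k): 1:1  a_1=1
n=8: 1·8 2·4 4·2 8·1  μ→[1+(-1)+0+0]=0
q^10  k|10↦μ(k): 10:1 5:-1 2:-1 1:1  a_10=0
q^15  k|15↦μ(k): 1:1 3:-1 5:-1 15:1  a_15=0
d|20:{20,10,5,4,2,1}  Σμ=0+1+(-1)+0+(-1)+1=0
[q^21] μ(21)=1,μ(7)=-1,μ(3)=-1,μ(1)=1 ⇒ 0
n=24: 24·1 12·2 8·3 6·4 4·6 3·8 2·12 1·24  μ→[0+0+0+1+0+(-1)+(-1)+1]=0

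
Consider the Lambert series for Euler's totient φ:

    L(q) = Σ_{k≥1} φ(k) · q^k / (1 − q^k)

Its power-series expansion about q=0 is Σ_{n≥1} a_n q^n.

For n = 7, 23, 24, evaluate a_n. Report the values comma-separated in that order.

n=7: 1·7 7·1  φ→[1+6]=7
d|23:{1,23}  Σφ=1+22=23
n=24: 24·1 12·2 8·3 6·4 4·6 3·8 2·12 1·24  φ→[8+4+4+2+2+2+1+1]=24

7, 23, 24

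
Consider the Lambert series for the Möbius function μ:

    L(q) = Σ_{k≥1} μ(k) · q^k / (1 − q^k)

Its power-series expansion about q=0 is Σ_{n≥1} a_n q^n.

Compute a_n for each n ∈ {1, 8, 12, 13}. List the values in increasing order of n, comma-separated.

1, 0, 0, 0

d|1:{1}  Σμ=1=1
n=8: 8·1 4·2 2·4 1·8  μ→[0+0+(-1)+1]=0
q^12  k|12↦μ(k): 1:1 2:-1 3:-1 4:0 6:1 12:0  a_12=0
[q^13] μ(1)=1,μ(13)=-1 ⇒ 0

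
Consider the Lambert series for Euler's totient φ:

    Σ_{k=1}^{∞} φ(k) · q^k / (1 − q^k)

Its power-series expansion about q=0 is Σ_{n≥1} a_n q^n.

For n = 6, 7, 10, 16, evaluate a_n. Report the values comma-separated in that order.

[q^6] φ(6)=2,φ(3)=2,φ(2)=1,φ(1)=1 ⇒ 6
q^7  k|7↦φ(k): 1:1 7:6  a_7=7
q^10  k|10↦φ(k): 1:1 2:1 5:4 10:4  a_10=10
q^16  k|16↦φ(k): 16:8 8:4 4:2 2:1 1:1  a_16=16

6, 7, 10, 16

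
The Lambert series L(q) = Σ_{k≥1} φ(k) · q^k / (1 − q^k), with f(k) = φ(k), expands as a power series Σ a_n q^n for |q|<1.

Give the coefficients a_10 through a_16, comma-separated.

[q^10] φ(1)=1,φ(2)=1,φ(5)=4,φ(10)=4 ⇒ 10
d|11:{1,11}  Σφ=1+10=11
d|12:{1,2,3,4,6,12}  Σφ=1+1+2+2+2+4=12
n=13: 1·13 13·1  φ→[1+12]=13
d|14:{14,7,2,1}  Σφ=6+6+1+1=14
q^15  k|15↦φ(k): 1:1 3:2 5:4 15:8  a_15=15
n=16: 16·1 8·2 4·4 2·8 1·16  φ→[8+4+2+1+1]=16

10, 11, 12, 13, 14, 15, 16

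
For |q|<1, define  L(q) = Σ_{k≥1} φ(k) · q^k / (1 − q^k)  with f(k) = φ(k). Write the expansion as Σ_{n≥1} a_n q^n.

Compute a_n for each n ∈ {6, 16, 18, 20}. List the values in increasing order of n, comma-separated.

[q^6] φ(1)=1,φ(2)=1,φ(3)=2,φ(6)=2 ⇒ 6
q^16  k|16↦φ(k): 1:1 2:1 4:2 8:4 16:8  a_16=16
[q^18] φ(1)=1,φ(2)=1,φ(3)=2,φ(6)=2,φ(9)=6,φ(18)=6 ⇒ 18
n=20: 20·1 10·2 5·4 4·5 2·10 1·20  φ→[8+4+4+2+1+1]=20

6, 16, 18, 20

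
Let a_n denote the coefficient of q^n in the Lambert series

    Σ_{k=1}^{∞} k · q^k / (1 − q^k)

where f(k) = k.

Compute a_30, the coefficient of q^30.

a_30 = 72

n=30: 1·30 2·15 3·10 5·6 6·5 10·3 15·2 30·1  f→[1+2+3+5+6+10+15+30]=72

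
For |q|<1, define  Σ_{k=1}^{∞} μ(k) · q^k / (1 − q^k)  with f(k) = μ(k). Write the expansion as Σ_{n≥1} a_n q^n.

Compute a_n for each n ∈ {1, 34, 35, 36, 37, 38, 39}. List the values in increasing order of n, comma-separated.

q^1  k|1↦μ(k): 1:1  a_1=1
d|34:{34,17,2,1}  Σμ=1+(-1)+(-1)+1=0
n=35: 1·35 5·7 7·5 35·1  μ→[1+(-1)+(-1)+1]=0
[q^36] μ(1)=1,μ(2)=-1,μ(3)=-1,μ(4)=0,μ(6)=1,μ(9)=0,μ(12)=0,μ(18)=0,μ(36)=0 ⇒ 0
[q^37] μ(1)=1,μ(37)=-1 ⇒ 0
[q^38] μ(1)=1,μ(2)=-1,μ(19)=-1,μ(38)=1 ⇒ 0
q^39  k|39↦μ(k): 39:1 13:-1 3:-1 1:1  a_39=0

1, 0, 0, 0, 0, 0, 0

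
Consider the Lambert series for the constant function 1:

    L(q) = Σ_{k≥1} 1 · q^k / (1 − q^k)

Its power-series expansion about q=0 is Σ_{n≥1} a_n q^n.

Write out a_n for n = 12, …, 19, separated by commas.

[q^12] f(1)=1,f(2)=1,f(3)=1,f(4)=1,f(6)=1,f(12)=1 ⇒ 6
[q^13] f(1)=1,f(13)=1 ⇒ 2
q^14  k|14↦f(k): 14:1 7:1 2:1 1:1  a_14=4
n=15: 1·15 3·5 5·3 15·1  f→[1+1+1+1]=4
n=16: 16·1 8·2 4·4 2·8 1·16  f→[1+1+1+1+1]=5
[q^17] f(1)=1,f(17)=1 ⇒ 2
q^18  k|18↦f(k): 1:1 2:1 3:1 6:1 9:1 18:1  a_18=6
n=19: 19·1 1·19  f→[1+1]=2

6, 2, 4, 4, 5, 2, 6, 2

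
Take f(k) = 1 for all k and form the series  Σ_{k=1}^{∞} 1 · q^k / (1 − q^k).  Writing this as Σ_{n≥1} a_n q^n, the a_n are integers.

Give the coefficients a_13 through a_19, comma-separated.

2, 4, 4, 5, 2, 6, 2

q^13  k|13↦f(k): 1:1 13:1  a_13=2
n=14: 14·1 7·2 2·7 1·14  f→[1+1+1+1]=4
n=15: 15·1 5·3 3·5 1·15  f→[1+1+1+1]=4
d|16:{16,8,4,2,1}  Σf=1+1+1+1+1=5
d|17:{1,17}  Σf=1+1=2
[q^18] f(1)=1,f(2)=1,f(3)=1,f(6)=1,f(9)=1,f(18)=1 ⇒ 6
[q^19] f(19)=1,f(1)=1 ⇒ 2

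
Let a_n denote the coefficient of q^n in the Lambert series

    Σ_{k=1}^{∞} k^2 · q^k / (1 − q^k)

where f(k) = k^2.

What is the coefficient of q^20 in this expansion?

d|20:{20,10,5,4,2,1}  Σf=400+100+25+16+4+1=546

a_20 = 546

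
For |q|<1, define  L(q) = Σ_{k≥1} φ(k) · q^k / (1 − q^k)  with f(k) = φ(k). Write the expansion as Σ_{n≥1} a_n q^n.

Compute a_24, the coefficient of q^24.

[q^24] φ(1)=1,φ(2)=1,φ(3)=2,φ(4)=2,φ(6)=2,φ(8)=4,φ(12)=4,φ(24)=8 ⇒ 24

a_24 = 24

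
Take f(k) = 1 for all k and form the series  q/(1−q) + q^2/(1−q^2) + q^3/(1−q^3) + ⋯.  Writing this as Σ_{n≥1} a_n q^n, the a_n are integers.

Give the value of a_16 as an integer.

a_16 = 5

d|16:{16,8,4,2,1}  Σf=1+1+1+1+1=5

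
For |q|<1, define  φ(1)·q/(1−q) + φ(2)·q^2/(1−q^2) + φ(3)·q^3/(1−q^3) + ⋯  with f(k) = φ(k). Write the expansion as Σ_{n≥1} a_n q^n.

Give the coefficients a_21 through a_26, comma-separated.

q^21  k|21↦φ(k): 21:12 7:6 3:2 1:1  a_21=21
q^22  k|22↦φ(k): 22:10 11:10 2:1 1:1  a_22=22
q^23  k|23↦φ(k): 23:22 1:1  a_23=23
d|24:{1,2,3,4,6,8,12,24}  Σφ=1+1+2+2+2+4+4+8=24
[q^25] φ(1)=1,φ(5)=4,φ(25)=20 ⇒ 25
[q^26] φ(26)=12,φ(13)=12,φ(2)=1,φ(1)=1 ⇒ 26

21, 22, 23, 24, 25, 26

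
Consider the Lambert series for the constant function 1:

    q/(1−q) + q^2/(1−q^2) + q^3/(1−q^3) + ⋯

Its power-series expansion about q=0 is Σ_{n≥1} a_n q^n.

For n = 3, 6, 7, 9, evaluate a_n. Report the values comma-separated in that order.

2, 4, 2, 3

q^3  k|3↦f(k): 1:1 3:1  a_3=2
[q^6] f(6)=1,f(3)=1,f(2)=1,f(1)=1 ⇒ 4
q^7  k|7↦f(k): 7:1 1:1  a_7=2
d|9:{1,3,9}  Σf=1+1+1=3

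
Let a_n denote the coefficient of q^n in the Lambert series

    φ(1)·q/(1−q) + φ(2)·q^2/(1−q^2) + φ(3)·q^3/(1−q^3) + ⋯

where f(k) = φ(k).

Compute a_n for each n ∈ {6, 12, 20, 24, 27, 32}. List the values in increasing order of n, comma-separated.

[q^6] φ(6)=2,φ(3)=2,φ(2)=1,φ(1)=1 ⇒ 6
q^12  k|12↦φ(k): 1:1 2:1 3:2 4:2 6:2 12:4  a_12=12
q^20  k|20↦φ(k): 1:1 2:1 4:2 5:4 10:4 20:8  a_20=20
[q^24] φ(24)=8,φ(12)=4,φ(8)=4,φ(6)=2,φ(4)=2,φ(3)=2,φ(2)=1,φ(1)=1 ⇒ 24
n=27: 27·1 9·3 3·9 1·27  φ→[18+6+2+1]=27
[q^32] φ(32)=16,φ(16)=8,φ(8)=4,φ(4)=2,φ(2)=1,φ(1)=1 ⇒ 32

6, 12, 20, 24, 27, 32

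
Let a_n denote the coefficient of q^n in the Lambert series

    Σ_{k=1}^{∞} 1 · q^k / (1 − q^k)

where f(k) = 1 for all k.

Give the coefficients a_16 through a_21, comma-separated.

5, 2, 6, 2, 6, 4

d|16:{1,2,4,8,16}  Σf=1+1+1+1+1=5
[q^17] f(1)=1,f(17)=1 ⇒ 2
q^18  k|18↦f(k): 18:1 9:1 6:1 3:1 2:1 1:1  a_18=6
n=19: 19·1 1·19  f→[1+1]=2
q^20  k|20↦f(k): 20:1 10:1 5:1 4:1 2:1 1:1  a_20=6
q^21  k|21↦f(k): 21:1 7:1 3:1 1:1  a_21=4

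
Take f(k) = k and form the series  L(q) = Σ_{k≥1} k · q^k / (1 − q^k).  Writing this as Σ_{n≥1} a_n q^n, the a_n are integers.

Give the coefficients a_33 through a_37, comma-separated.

48, 54, 48, 91, 38

[q^33] f(33)=33,f(11)=11,f(3)=3,f(1)=1 ⇒ 48
d|34:{1,2,17,34}  Σf=1+2+17+34=54
[q^35] f(1)=1,f(5)=5,f(7)=7,f(35)=35 ⇒ 48
[q^36] f(1)=1,f(2)=2,f(3)=3,f(4)=4,f(6)=6,f(9)=9,f(12)=12,f(18)=18,f(36)=36 ⇒ 91
q^37  k|37↦f(k): 37:37 1:1  a_37=38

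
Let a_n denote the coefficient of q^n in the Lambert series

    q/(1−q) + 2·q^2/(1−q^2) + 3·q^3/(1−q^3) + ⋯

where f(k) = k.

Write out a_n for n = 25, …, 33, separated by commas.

31, 42, 40, 56, 30, 72, 32, 63, 48

d|25:{25,5,1}  Σf=25+5+1=31
q^26  k|26↦f(k): 26:26 13:13 2:2 1:1  a_26=42
q^27  k|27↦f(k): 1:1 3:3 9:9 27:27  a_27=40
[q^28] f(28)=28,f(14)=14,f(7)=7,f(4)=4,f(2)=2,f(1)=1 ⇒ 56
q^29  k|29↦f(k): 1:1 29:29  a_29=30
[q^30] f(30)=30,f(15)=15,f(10)=10,f(6)=6,f(5)=5,f(3)=3,f(2)=2,f(1)=1 ⇒ 72
d|31:{31,1}  Σf=31+1=32
q^32  k|32↦f(k): 32:32 16:16 8:8 4:4 2:2 1:1  a_32=63
d|33:{33,11,3,1}  Σf=33+11+3+1=48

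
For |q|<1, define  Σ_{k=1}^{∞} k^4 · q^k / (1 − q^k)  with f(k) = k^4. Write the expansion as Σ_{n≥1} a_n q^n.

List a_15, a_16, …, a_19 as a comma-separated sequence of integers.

n=15: 1·15 3·5 5·3 15·1  f→[1+81+625+50625]=51332
n=16: 1·16 2·8 4·4 8·2 16·1  f→[1+16+256+4096+65536]=69905
[q^17] f(17)=83521,f(1)=1 ⇒ 83522
n=18: 1·18 2·9 3·6 6·3 9·2 18·1  f→[1+16+81+1296+6561+104976]=112931
n=19: 19·1 1·19  f→[130321+1]=130322

51332, 69905, 83522, 112931, 130322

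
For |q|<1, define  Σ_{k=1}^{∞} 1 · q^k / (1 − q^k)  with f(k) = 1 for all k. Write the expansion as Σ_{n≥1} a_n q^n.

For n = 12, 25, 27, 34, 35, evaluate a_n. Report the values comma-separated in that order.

d|12:{12,6,4,3,2,1}  Σf=1+1+1+1+1+1=6
[q^25] f(25)=1,f(5)=1,f(1)=1 ⇒ 3
[q^27] f(1)=1,f(3)=1,f(9)=1,f(27)=1 ⇒ 4
n=34: 34·1 17·2 2·17 1·34  f→[1+1+1+1]=4
q^35  k|35↦f(k): 35:1 7:1 5:1 1:1  a_35=4

6, 3, 4, 4, 4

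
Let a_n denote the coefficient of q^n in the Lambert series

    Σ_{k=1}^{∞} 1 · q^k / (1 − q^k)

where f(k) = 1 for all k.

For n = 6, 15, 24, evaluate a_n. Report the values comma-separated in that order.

4, 4, 8

d|6:{1,2,3,6}  Σf=1+1+1+1=4
n=15: 1·15 3·5 5·3 15·1  f→[1+1+1+1]=4
q^24  k|24↦f(k): 24:1 12:1 8:1 6:1 4:1 3:1 2:1 1:1  a_24=8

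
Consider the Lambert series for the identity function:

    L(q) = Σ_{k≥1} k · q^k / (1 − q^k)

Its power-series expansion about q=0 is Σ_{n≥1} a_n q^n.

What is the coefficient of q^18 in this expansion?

[q^18] f(1)=1,f(2)=2,f(3)=3,f(6)=6,f(9)=9,f(18)=18 ⇒ 39

a_18 = 39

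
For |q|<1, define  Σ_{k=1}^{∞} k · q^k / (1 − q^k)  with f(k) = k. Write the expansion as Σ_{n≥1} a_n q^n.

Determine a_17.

a_17 = 18

d|17:{17,1}  Σf=17+1=18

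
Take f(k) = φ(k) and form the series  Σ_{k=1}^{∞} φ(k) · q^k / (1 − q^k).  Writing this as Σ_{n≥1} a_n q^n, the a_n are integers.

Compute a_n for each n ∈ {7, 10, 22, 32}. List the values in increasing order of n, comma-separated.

[q^7] φ(7)=6,φ(1)=1 ⇒ 7
n=10: 10·1 5·2 2·5 1·10  φ→[4+4+1+1]=10
q^22  k|22↦φ(k): 1:1 2:1 11:10 22:10  a_22=22
n=32: 32·1 16·2 8·4 4·8 2·16 1·32  φ→[16+8+4+2+1+1]=32

7, 10, 22, 32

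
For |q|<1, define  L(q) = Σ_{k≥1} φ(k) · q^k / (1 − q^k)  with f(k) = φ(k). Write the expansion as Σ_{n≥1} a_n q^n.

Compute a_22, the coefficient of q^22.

q^22  k|22↦φ(k): 1:1 2:1 11:10 22:10  a_22=22

a_22 = 22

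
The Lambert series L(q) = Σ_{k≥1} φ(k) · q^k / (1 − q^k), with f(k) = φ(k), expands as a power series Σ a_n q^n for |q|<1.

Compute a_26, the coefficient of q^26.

n=26: 1·26 2·13 13·2 26·1  φ→[1+1+12+12]=26

a_26 = 26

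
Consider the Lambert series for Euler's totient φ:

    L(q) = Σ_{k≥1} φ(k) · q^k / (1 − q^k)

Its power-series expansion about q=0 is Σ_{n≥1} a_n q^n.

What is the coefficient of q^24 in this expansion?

[q^24] φ(1)=1,φ(2)=1,φ(3)=2,φ(4)=2,φ(6)=2,φ(8)=4,φ(12)=4,φ(24)=8 ⇒ 24

a_24 = 24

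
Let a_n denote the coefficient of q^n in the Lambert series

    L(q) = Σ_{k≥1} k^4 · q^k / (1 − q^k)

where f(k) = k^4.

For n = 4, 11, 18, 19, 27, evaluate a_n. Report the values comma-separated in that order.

273, 14642, 112931, 130322, 538084

[q^4] f(1)=1,f(2)=16,f(4)=256 ⇒ 273
d|11:{1,11}  Σf=1+14641=14642
q^18  k|18↦f(k): 1:1 2:16 3:81 6:1296 9:6561 18:104976  a_18=112931
q^19  k|19↦f(k): 1:1 19:130321  a_19=130322
[q^27] f(1)=1,f(3)=81,f(9)=6561,f(27)=531441 ⇒ 538084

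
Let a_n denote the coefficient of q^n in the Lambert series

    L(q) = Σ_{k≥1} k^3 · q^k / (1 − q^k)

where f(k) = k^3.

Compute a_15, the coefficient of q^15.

a_15 = 3528

d|15:{15,5,3,1}  Σf=3375+125+27+1=3528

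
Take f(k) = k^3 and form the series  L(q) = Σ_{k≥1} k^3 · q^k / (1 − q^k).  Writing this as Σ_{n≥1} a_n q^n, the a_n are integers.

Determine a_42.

a_42 = 86688

n=42: 1·42 2·21 3·14 6·7 7·6 14·3 21·2 42·1  f→[1+8+27+216+343+2744+9261+74088]=86688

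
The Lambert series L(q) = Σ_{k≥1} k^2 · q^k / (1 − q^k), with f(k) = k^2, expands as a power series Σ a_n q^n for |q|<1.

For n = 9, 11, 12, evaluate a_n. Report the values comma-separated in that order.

91, 122, 210

q^9  k|9↦f(k): 1:1 3:9 9:81  a_9=91
[q^11] f(1)=1,f(11)=121 ⇒ 122
n=12: 1·12 2·6 3·4 4·3 6·2 12·1  f→[1+4+9+16+36+144]=210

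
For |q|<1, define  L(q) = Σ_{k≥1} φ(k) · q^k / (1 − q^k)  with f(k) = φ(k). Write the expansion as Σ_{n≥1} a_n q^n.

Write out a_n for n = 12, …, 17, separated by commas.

[q^12] φ(12)=4,φ(6)=2,φ(4)=2,φ(3)=2,φ(2)=1,φ(1)=1 ⇒ 12
n=13: 1·13 13·1  φ→[1+12]=13
n=14: 1·14 2·7 7·2 14·1  φ→[1+1+6+6]=14
q^15  k|15↦φ(k): 15:8 5:4 3:2 1:1  a_15=15
q^16  k|16↦φ(k): 16:8 8:4 4:2 2:1 1:1  a_16=16
d|17:{1,17}  Σφ=1+16=17

12, 13, 14, 15, 16, 17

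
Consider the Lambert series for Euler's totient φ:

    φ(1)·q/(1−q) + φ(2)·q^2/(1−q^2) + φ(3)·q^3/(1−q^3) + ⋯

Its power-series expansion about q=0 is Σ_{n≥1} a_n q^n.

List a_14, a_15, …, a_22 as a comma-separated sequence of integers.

[q^14] φ(14)=6,φ(7)=6,φ(2)=1,φ(1)=1 ⇒ 14
[q^15] φ(1)=1,φ(3)=2,φ(5)=4,φ(15)=8 ⇒ 15
[q^16] φ(1)=1,φ(2)=1,φ(4)=2,φ(8)=4,φ(16)=8 ⇒ 16
[q^17] φ(1)=1,φ(17)=16 ⇒ 17
n=18: 18·1 9·2 6·3 3·6 2·9 1·18  φ→[6+6+2+2+1+1]=18
d|19:{1,19}  Σφ=1+18=19
q^20  k|20↦φ(k): 1:1 2:1 4:2 5:4 10:4 20:8  a_20=20
q^21  k|21↦φ(k): 1:1 3:2 7:6 21:12  a_21=21
d|22:{22,11,2,1}  Σφ=10+10+1+1=22

14, 15, 16, 17, 18, 19, 20, 21, 22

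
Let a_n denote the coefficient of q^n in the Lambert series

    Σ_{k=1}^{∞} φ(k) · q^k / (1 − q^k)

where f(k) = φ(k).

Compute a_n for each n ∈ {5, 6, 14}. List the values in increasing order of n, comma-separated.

d|5:{5,1}  Σφ=4+1=5
d|6:{1,2,3,6}  Σφ=1+1+2+2=6
n=14: 1·14 2·7 7·2 14·1  φ→[1+1+6+6]=14

5, 6, 14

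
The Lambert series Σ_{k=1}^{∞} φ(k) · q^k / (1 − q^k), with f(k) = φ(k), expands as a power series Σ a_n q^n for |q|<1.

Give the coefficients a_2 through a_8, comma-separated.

d|2:{2,1}  Σφ=1+1=2
d|3:{1,3}  Σφ=1+2=3
d|4:{1,2,4}  Σφ=1+1+2=4
q^5  k|5↦φ(k): 1:1 5:4  a_5=5
n=6: 1·6 2·3 3·2 6·1  φ→[1+1+2+2]=6
d|7:{7,1}  Σφ=6+1=7
q^8  k|8↦φ(k): 8:4 4:2 2:1 1:1  a_8=8

2, 3, 4, 5, 6, 7, 8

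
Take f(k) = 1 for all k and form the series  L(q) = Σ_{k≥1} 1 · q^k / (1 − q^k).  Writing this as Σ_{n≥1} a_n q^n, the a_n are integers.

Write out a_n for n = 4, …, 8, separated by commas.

3, 2, 4, 2, 4

[q^4] f(1)=1,f(2)=1,f(4)=1 ⇒ 3
n=5: 1·5 5·1  f→[1+1]=2
d|6:{6,3,2,1}  Σf=1+1+1+1=4
d|7:{7,1}  Σf=1+1=2
n=8: 8·1 4·2 2·4 1·8  f→[1+1+1+1]=4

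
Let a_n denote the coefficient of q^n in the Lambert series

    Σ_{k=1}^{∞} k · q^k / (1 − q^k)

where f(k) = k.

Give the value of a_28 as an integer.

a_28 = 56

q^28  k|28↦f(k): 28:28 14:14 7:7 4:4 2:2 1:1  a_28=56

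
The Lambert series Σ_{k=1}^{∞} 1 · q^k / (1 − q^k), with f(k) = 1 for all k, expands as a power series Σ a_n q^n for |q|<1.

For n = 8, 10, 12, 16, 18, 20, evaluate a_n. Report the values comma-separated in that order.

n=8: 1·8 2·4 4·2 8·1  f→[1+1+1+1]=4
q^10  k|10↦f(k): 10:1 5:1 2:1 1:1  a_10=4
q^12  k|12↦f(k): 12:1 6:1 4:1 3:1 2:1 1:1  a_12=6
[q^16] f(1)=1,f(2)=1,f(4)=1,f(8)=1,f(16)=1 ⇒ 5
[q^18] f(1)=1,f(2)=1,f(3)=1,f(6)=1,f(9)=1,f(18)=1 ⇒ 6
q^20  k|20↦f(k): 20:1 10:1 5:1 4:1 2:1 1:1  a_20=6

4, 4, 6, 5, 6, 6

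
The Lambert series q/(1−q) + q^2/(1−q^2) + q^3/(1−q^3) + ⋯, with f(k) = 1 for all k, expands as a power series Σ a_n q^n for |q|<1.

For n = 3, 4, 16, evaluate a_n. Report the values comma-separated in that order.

2, 3, 5

[q^3] f(1)=1,f(3)=1 ⇒ 2
d|4:{4,2,1}  Σf=1+1+1=3
q^16  k|16↦f(k): 16:1 8:1 4:1 2:1 1:1  a_16=5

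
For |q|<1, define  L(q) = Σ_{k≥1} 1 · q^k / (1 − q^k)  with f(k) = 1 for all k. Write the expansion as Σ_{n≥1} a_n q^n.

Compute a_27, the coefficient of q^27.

a_27 = 4

n=27: 1·27 3·9 9·3 27·1  f→[1+1+1+1]=4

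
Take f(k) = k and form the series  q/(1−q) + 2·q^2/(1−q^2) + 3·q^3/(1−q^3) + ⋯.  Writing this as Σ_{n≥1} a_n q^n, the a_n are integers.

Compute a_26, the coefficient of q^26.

[q^26] f(26)=26,f(13)=13,f(2)=2,f(1)=1 ⇒ 42

a_26 = 42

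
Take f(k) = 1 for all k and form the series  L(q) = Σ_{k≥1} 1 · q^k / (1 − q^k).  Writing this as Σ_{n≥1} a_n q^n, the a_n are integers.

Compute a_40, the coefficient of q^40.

a_40 = 8

q^40  k|40↦f(k): 40:1 20:1 10:1 8:1 5:1 4:1 2:1 1:1  a_40=8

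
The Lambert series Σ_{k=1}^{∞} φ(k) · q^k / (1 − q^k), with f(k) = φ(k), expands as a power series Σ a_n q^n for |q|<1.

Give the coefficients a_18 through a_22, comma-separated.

n=18: 18·1 9·2 6·3 3·6 2·9 1·18  φ→[6+6+2+2+1+1]=18
d|19:{19,1}  Σφ=18+1=19
[q^20] φ(1)=1,φ(2)=1,φ(4)=2,φ(5)=4,φ(10)=4,φ(20)=8 ⇒ 20
[q^21] φ(1)=1,φ(3)=2,φ(7)=6,φ(21)=12 ⇒ 21
[q^22] φ(1)=1,φ(2)=1,φ(11)=10,φ(22)=10 ⇒ 22

18, 19, 20, 21, 22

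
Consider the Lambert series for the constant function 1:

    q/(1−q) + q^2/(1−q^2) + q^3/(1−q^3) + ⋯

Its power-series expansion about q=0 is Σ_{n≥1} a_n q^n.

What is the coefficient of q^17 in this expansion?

q^17  k|17↦f(k): 1:1 17:1  a_17=2

a_17 = 2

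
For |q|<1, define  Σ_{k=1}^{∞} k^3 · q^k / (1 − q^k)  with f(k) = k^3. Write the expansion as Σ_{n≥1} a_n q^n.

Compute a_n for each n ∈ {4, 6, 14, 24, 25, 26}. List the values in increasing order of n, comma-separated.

73, 252, 3096, 16380, 15751, 19782

n=4: 4·1 2·2 1·4  f→[64+8+1]=73
d|6:{6,3,2,1}  Σf=216+27+8+1=252
[q^14] f(1)=1,f(2)=8,f(7)=343,f(14)=2744 ⇒ 3096
[q^24] f(1)=1,f(2)=8,f(3)=27,f(4)=64,f(6)=216,f(8)=512,f(12)=1728,f(24)=13824 ⇒ 16380
d|25:{25,5,1}  Σf=15625+125+1=15751
n=26: 26·1 13·2 2·13 1·26  f→[17576+2197+8+1]=19782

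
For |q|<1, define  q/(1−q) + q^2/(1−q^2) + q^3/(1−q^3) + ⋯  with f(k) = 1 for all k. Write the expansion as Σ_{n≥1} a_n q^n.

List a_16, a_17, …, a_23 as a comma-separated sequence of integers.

[q^16] f(1)=1,f(2)=1,f(4)=1,f(8)=1,f(16)=1 ⇒ 5
d|17:{17,1}  Σf=1+1=2
n=18: 18·1 9·2 6·3 3·6 2·9 1·18  f→[1+1+1+1+1+1]=6
d|19:{1,19}  Σf=1+1=2
[q^20] f(20)=1,f(10)=1,f(5)=1,f(4)=1,f(2)=1,f(1)=1 ⇒ 6
n=21: 21·1 7·3 3·7 1·21  f→[1+1+1+1]=4
q^22  k|22↦f(k): 1:1 2:1 11:1 22:1  a_22=4
q^23  k|23↦f(k): 23:1 1:1  a_23=2

5, 2, 6, 2, 6, 4, 4, 2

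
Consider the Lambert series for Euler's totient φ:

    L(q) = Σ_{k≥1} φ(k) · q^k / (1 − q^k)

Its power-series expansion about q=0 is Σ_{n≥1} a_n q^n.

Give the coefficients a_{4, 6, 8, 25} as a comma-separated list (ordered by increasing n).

d|4:{4,2,1}  Σφ=2+1+1=4
n=6: 1·6 2·3 3·2 6·1  φ→[1+1+2+2]=6
d|8:{8,4,2,1}  Σφ=4+2+1+1=8
d|25:{25,5,1}  Σφ=20+4+1=25

4, 6, 8, 25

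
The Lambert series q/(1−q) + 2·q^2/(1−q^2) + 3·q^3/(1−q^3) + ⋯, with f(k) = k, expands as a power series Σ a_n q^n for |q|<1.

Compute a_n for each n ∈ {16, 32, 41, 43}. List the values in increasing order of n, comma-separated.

q^16  k|16↦f(k): 16:16 8:8 4:4 2:2 1:1  a_16=31
n=32: 32·1 16·2 8·4 4·8 2·16 1·32  f→[32+16+8+4+2+1]=63
q^41  k|41↦f(k): 1:1 41:41  a_41=42
n=43: 1·43 43·1  f→[1+43]=44

31, 63, 42, 44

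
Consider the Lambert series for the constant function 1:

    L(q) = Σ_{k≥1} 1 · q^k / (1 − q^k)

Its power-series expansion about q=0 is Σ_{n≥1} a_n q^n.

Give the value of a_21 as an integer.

a_21 = 4

d|21:{1,3,7,21}  Σf=1+1+1+1=4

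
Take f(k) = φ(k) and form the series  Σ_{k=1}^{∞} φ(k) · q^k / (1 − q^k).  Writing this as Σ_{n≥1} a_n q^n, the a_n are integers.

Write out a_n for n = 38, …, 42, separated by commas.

[q^38] φ(38)=18,φ(19)=18,φ(2)=1,φ(1)=1 ⇒ 38
d|39:{39,13,3,1}  Σφ=24+12+2+1=39
n=40: 40·1 20·2 10·4 8·5 5·8 4·10 2·20 1·40  φ→[16+8+4+4+4+2+1+1]=40
q^41  k|41↦φ(k): 1:1 41:40  a_41=41
n=42: 1·42 2·21 3·14 6·7 7·6 14·3 21·2 42·1  φ→[1+1+2+2+6+6+12+12]=42

38, 39, 40, 41, 42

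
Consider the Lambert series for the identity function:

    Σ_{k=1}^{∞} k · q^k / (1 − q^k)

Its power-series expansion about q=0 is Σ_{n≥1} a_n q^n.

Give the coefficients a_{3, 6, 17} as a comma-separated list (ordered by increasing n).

[q^3] f(1)=1,f(3)=3 ⇒ 4
[q^6] f(1)=1,f(2)=2,f(3)=3,f(6)=6 ⇒ 12
d|17:{1,17}  Σf=1+17=18

4, 12, 18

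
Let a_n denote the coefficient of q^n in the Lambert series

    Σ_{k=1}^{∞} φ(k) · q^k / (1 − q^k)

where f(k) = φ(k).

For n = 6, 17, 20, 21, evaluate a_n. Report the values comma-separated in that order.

q^6  k|6↦φ(k): 1:1 2:1 3:2 6:2  a_6=6
d|17:{17,1}  Σφ=16+1=17
[q^20] φ(1)=1,φ(2)=1,φ(4)=2,φ(5)=4,φ(10)=4,φ(20)=8 ⇒ 20
q^21  k|21↦φ(k): 1:1 3:2 7:6 21:12  a_21=21

6, 17, 20, 21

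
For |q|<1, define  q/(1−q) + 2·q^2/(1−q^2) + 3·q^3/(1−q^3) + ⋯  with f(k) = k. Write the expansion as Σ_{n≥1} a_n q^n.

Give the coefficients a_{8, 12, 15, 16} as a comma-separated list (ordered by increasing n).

15, 28, 24, 31

[q^8] f(8)=8,f(4)=4,f(2)=2,f(1)=1 ⇒ 15
q^12  k|12↦f(k): 1:1 2:2 3:3 4:4 6:6 12:12  a_12=28
d|15:{1,3,5,15}  Σf=1+3+5+15=24
[q^16] f(16)=16,f(8)=8,f(4)=4,f(2)=2,f(1)=1 ⇒ 31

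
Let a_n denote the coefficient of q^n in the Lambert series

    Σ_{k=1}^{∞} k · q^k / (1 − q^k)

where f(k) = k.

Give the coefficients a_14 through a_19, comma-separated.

24, 24, 31, 18, 39, 20

[q^14] f(1)=1,f(2)=2,f(7)=7,f(14)=14 ⇒ 24
n=15: 1·15 3·5 5·3 15·1  f→[1+3+5+15]=24
n=16: 16·1 8·2 4·4 2·8 1·16  f→[16+8+4+2+1]=31
n=17: 17·1 1·17  f→[17+1]=18
n=18: 1·18 2·9 3·6 6·3 9·2 18·1  f→[1+2+3+6+9+18]=39
[q^19] f(1)=1,f(19)=19 ⇒ 20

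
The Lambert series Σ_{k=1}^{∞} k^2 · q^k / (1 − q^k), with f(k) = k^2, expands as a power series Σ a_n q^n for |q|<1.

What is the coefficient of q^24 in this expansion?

q^24  k|24↦f(k): 24:576 12:144 8:64 6:36 4:16 3:9 2:4 1:1  a_24=850

a_24 = 850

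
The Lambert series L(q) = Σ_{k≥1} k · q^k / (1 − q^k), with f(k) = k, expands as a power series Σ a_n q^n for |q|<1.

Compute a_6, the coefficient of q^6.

[q^6] f(6)=6,f(3)=3,f(2)=2,f(1)=1 ⇒ 12

a_6 = 12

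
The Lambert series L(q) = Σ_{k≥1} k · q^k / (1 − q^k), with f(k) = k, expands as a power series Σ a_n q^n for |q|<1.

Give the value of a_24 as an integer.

a_24 = 60

d|24:{24,12,8,6,4,3,2,1}  Σf=24+12+8+6+4+3+2+1=60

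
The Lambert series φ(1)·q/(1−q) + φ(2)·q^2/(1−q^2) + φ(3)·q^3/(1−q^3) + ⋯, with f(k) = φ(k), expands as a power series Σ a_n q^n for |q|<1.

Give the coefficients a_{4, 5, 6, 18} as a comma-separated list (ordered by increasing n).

[q^4] φ(4)=2,φ(2)=1,φ(1)=1 ⇒ 4
d|5:{1,5}  Σφ=1+4=5
q^6  k|6↦φ(k): 1:1 2:1 3:2 6:2  a_6=6
q^18  k|18↦φ(k): 18:6 9:6 6:2 3:2 2:1 1:1  a_18=18

4, 5, 6, 18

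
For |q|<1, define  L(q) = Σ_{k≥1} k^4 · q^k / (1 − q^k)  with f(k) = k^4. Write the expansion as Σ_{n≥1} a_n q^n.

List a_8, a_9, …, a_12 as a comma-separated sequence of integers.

4369, 6643, 10642, 14642, 22386

d|8:{8,4,2,1}  Σf=4096+256+16+1=4369
[q^9] f(9)=6561,f(3)=81,f(1)=1 ⇒ 6643
n=10: 10·1 5·2 2·5 1·10  f→[10000+625+16+1]=10642
[q^11] f(11)=14641,f(1)=1 ⇒ 14642
q^12  k|12↦f(k): 12:20736 6:1296 4:256 3:81 2:16 1:1  a_12=22386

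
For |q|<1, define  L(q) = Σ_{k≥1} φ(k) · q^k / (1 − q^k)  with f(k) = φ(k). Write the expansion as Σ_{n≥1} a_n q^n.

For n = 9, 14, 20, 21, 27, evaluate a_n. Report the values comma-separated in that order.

q^9  k|9↦φ(k): 1:1 3:2 9:6  a_9=9
[q^14] φ(1)=1,φ(2)=1,φ(7)=6,φ(14)=6 ⇒ 14
[q^20] φ(1)=1,φ(2)=1,φ(4)=2,φ(5)=4,φ(10)=4,φ(20)=8 ⇒ 20
n=21: 21·1 7·3 3·7 1·21  φ→[12+6+2+1]=21
d|27:{1,3,9,27}  Σφ=1+2+6+18=27

9, 14, 20, 21, 27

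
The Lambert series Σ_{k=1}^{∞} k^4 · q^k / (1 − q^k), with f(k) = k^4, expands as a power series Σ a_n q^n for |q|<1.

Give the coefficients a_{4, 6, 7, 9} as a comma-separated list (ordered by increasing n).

273, 1394, 2402, 6643

d|4:{1,2,4}  Σf=1+16+256=273
n=6: 1·6 2·3 3·2 6·1  f→[1+16+81+1296]=1394
n=7: 7·1 1·7  f→[2401+1]=2402
q^9  k|9↦f(k): 9:6561 3:81 1:1  a_9=6643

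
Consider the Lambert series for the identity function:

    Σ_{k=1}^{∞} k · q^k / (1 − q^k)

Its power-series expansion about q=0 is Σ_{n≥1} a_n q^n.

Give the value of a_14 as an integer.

a_14 = 24

[q^14] f(14)=14,f(7)=7,f(2)=2,f(1)=1 ⇒ 24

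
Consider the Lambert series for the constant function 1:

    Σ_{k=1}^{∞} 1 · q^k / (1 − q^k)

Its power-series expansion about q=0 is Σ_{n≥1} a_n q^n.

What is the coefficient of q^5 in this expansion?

[q^5] f(1)=1,f(5)=1 ⇒ 2

a_5 = 2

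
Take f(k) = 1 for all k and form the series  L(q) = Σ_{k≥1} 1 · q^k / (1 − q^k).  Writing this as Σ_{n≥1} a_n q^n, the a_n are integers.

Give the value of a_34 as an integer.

a_34 = 4

n=34: 34·1 17·2 2·17 1·34  f→[1+1+1+1]=4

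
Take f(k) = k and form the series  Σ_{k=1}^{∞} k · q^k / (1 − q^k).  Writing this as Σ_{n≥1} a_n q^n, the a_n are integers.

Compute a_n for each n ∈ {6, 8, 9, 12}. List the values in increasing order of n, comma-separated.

[q^6] f(6)=6,f(3)=3,f(2)=2,f(1)=1 ⇒ 12
q^8  k|8↦f(k): 1:1 2:2 4:4 8:8  a_8=15
n=9: 1·9 3·3 9·1  f→[1+3+9]=13
d|12:{12,6,4,3,2,1}  Σf=12+6+4+3+2+1=28

12, 15, 13, 28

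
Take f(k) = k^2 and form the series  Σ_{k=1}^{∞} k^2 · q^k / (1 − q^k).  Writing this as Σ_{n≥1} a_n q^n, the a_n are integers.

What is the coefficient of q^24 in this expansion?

q^24  k|24↦f(k): 24:576 12:144 8:64 6:36 4:16 3:9 2:4 1:1  a_24=850

a_24 = 850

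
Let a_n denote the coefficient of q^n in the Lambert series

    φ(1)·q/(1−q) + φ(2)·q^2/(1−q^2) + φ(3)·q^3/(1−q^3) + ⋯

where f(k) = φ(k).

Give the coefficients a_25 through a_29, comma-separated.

q^25  k|25↦φ(k): 1:1 5:4 25:20  a_25=25
d|26:{26,13,2,1}  Σφ=12+12+1+1=26
[q^27] φ(1)=1,φ(3)=2,φ(9)=6,φ(27)=18 ⇒ 27
n=28: 28·1 14·2 7·4 4·7 2·14 1·28  φ→[12+6+6+2+1+1]=28
[q^29] φ(1)=1,φ(29)=28 ⇒ 29

25, 26, 27, 28, 29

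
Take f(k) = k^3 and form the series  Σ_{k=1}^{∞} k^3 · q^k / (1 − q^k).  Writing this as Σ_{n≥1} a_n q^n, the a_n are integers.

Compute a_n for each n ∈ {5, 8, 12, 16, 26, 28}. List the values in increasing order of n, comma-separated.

126, 585, 2044, 4681, 19782, 25112

d|5:{5,1}  Σf=125+1=126
[q^8] f(1)=1,f(2)=8,f(4)=64,f(8)=512 ⇒ 585
n=12: 1·12 2·6 3·4 4·3 6·2 12·1  f→[1+8+27+64+216+1728]=2044
d|16:{16,8,4,2,1}  Σf=4096+512+64+8+1=4681
q^26  k|26↦f(k): 1:1 2:8 13:2197 26:17576  a_26=19782
[q^28] f(28)=21952,f(14)=2744,f(7)=343,f(4)=64,f(2)=8,f(1)=1 ⇒ 25112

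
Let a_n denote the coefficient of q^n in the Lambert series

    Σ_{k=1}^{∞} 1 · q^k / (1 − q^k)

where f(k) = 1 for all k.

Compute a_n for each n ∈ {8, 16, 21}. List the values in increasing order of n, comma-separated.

d|8:{8,4,2,1}  Σf=1+1+1+1=4
[q^16] f(1)=1,f(2)=1,f(4)=1,f(8)=1,f(16)=1 ⇒ 5
q^21  k|21↦f(k): 1:1 3:1 7:1 21:1  a_21=4

4, 5, 4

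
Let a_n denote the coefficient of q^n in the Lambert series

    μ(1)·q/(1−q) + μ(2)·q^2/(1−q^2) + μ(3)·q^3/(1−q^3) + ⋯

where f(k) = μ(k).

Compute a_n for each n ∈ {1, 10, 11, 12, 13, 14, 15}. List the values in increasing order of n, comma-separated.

1, 0, 0, 0, 0, 0, 0

q^1  k|1↦μ(k): 1:1  a_1=1
[q^10] μ(10)=1,μ(5)=-1,μ(2)=-1,μ(1)=1 ⇒ 0
n=11: 1·11 11·1  μ→[1+(-1)]=0
[q^12] μ(12)=0,μ(6)=1,μ(4)=0,μ(3)=-1,μ(2)=-1,μ(1)=1 ⇒ 0
d|13:{13,1}  Σμ=(-1)+1=0
q^14  k|14↦μ(k): 1:1 2:-1 7:-1 14:1  a_14=0
[q^15] μ(1)=1,μ(3)=-1,μ(5)=-1,μ(15)=1 ⇒ 0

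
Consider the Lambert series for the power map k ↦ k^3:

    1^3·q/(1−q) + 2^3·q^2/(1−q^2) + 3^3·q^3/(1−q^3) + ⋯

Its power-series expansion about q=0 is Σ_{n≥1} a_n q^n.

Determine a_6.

[q^6] f(1)=1,f(2)=8,f(3)=27,f(6)=216 ⇒ 252

a_6 = 252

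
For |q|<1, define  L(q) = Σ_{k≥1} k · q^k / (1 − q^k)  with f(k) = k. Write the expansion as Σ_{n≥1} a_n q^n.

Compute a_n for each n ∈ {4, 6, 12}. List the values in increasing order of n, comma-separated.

q^4  k|4↦f(k): 4:4 2:2 1:1  a_4=7
q^6  k|6↦f(k): 1:1 2:2 3:3 6:6  a_6=12
n=12: 1·12 2·6 3·4 4·3 6·2 12·1  f→[1+2+3+4+6+12]=28

7, 12, 28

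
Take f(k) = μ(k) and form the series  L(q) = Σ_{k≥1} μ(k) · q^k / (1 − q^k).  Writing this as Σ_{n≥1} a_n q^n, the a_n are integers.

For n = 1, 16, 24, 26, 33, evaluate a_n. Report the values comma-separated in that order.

1, 0, 0, 0, 0

q^1  k|1↦μ(k): 1:1  a_1=1
d|16:{1,2,4,8,16}  Σμ=1+(-1)+0+0+0=0
n=24: 1·24 2·12 3·8 4·6 6·4 8·3 12·2 24·1  μ→[1+(-1)+(-1)+0+1+0+0+0]=0
d|26:{1,2,13,26}  Σμ=1+(-1)+(-1)+1=0
n=33: 1·33 3·11 11·3 33·1  μ→[1+(-1)+(-1)+1]=0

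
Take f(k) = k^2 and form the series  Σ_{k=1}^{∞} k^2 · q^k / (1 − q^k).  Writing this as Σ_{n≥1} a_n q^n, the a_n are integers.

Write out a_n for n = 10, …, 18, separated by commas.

130, 122, 210, 170, 250, 260, 341, 290, 455

n=10: 10·1 5·2 2·5 1·10  f→[100+25+4+1]=130
d|11:{1,11}  Σf=1+121=122
d|12:{1,2,3,4,6,12}  Σf=1+4+9+16+36+144=210
n=13: 1·13 13·1  f→[1+169]=170
[q^14] f(14)=196,f(7)=49,f(2)=4,f(1)=1 ⇒ 250
[q^15] f(1)=1,f(3)=9,f(5)=25,f(15)=225 ⇒ 260
d|16:{1,2,4,8,16}  Σf=1+4+16+64+256=341
q^17  k|17↦f(k): 1:1 17:289  a_17=290
d|18:{1,2,3,6,9,18}  Σf=1+4+9+36+81+324=455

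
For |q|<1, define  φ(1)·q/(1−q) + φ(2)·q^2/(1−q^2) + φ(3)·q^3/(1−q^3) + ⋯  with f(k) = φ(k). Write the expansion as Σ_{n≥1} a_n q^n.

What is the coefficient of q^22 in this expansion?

[q^22] φ(1)=1,φ(2)=1,φ(11)=10,φ(22)=10 ⇒ 22

a_22 = 22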